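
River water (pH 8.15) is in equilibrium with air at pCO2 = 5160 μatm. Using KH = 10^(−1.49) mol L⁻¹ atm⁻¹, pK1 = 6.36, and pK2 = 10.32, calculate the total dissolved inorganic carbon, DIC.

[CO2*] = KH · pCO2 = 10^(−1.49) × 5160×10^-6 = 1.670×10^-4 mol/L
α₀ = 1/(1 + K1/[H⁺] + K1K2/[H⁺]²) = 1/(1 + 10^+1.79 + 10^-0.38) = 0.01585
DIC = [CO2*]/α₀ = 1.670×10^-4 / 0.01585 = 10.5 mmol/L

DIC = 10.5 mmol/L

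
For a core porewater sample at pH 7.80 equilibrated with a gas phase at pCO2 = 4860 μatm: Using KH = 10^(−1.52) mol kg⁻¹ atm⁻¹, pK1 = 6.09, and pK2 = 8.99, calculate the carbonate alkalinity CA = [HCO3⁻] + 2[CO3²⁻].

CA = 8.50 mmol/kg

[CO2*] = KH · pCO2 = 10^(−1.52) × 4860×10^-6 = 1.468×10^-4 mol/kg
α₀ = 1/(1 + K1/[H⁺] + K1K2/[H⁺]²) = 1/(1 + 10^+1.71 + 10^+0.52) = 0.01799
DIC = [CO2*]/α₀ = 1.468×10^-4 / 0.01799 = 8.160 mmol/kg
CA = (α₁ + 2α₂)·DIC = (0.9225 + 2×0.05956) × 8.160 = 8.50 mmol/kg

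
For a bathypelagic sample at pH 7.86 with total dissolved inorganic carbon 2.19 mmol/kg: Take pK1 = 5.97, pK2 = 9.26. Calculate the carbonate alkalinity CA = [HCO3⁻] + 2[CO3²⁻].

CA = 2.25 mmol/kg

CA = [HCO3⁻] + 2[CO3²⁻] = (α₁ + 2α₂)·DIC
At pH 7.86: [H⁺]/K1 = 10^-1.89 = 0.012882, K2/[H⁺] = 10^-1.40 = 0.039811
α₁ = 1/(1 + 0.012882 + 0.039811) = 1/1.0527 = 0.9499; α₂ = α₁·K2/[H⁺] = 0.03782
α₁ + 2α₂ = 1.0256
CA = 1.0256 × 2.19 = 2.25 mmol/kg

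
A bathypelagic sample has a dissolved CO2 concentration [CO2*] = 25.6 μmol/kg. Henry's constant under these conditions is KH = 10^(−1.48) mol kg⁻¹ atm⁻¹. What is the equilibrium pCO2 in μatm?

pCO2 = 773 μatm

KH = 10^(−1.48) = 3.311×10^-2 mol kg⁻¹ atm⁻¹
pCO2 = [CO2*]/KH = 25.6×10^-6 / 3.311×10^-2 = 7.73×10^-4 atm = 773 μatm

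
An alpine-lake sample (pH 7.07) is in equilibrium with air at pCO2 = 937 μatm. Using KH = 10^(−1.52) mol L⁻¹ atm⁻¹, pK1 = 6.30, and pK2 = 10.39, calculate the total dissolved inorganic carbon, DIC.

DIC = 0.195 mmol/L

[CO2*] = KH · pCO2 = 10^(−1.52) × 937×10^-6 = 2.830×10^-5 mol/L
α₀ = 1/(1 + K1/[H⁺] + K1K2/[H⁺]²) = 1/(1 + 10^+0.77 + 10^-2.55) = 0.1451
DIC = [CO2*]/α₀ = 2.830×10^-5 / 0.1451 = 0.195 mmol/L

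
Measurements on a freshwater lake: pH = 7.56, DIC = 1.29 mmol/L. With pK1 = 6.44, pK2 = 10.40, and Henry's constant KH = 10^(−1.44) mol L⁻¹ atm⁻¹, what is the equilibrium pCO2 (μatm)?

α₀ = 1 / (1 + K1/[H⁺] + K1K2/[H⁺]²) = 1 / (1 + 10^+1.12 + 10^-1.72)
   = 1 / (1 + 13.183 + 0.019055) = 1/14.202 = 0.07041
[CO2*] = α₀ × DIC = 0.07041 × 1.29 = 0.09083 mmol/L
pCO2 = [CO2*]/KH = 9.083×10^-5 / 3.631×10^-2 = 2500 μatm

pCO2 = 2500 μatm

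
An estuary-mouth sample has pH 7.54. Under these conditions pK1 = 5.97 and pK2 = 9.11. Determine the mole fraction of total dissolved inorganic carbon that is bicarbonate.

α₁ = 1 / (1 + [H⁺]/K1 + K2/[H⁺]) = 1 / (1 + 10^-1.57 + 10^-1.57)
   = 1 / (1 + 0.026915 + 0.026915) = 1/1.0538 = 0.9489

α₁ = 0.949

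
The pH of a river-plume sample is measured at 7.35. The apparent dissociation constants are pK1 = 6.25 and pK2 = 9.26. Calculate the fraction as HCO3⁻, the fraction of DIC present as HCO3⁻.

α₁ = 0.916

α₁ = 1 / (1 + [H⁺]/K1 + K2/[H⁺]) = 1 / (1 + 10^-1.10 + 10^-1.91)
   = 1 / (1 + 0.079433 + 0.012303) = 1/1.0917 = 0.9160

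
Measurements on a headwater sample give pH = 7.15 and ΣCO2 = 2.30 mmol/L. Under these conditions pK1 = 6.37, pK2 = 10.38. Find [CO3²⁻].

[CO3²⁻] = 1.16 μmol/L

α₂ = 1 / (1 + [H⁺]/K2 + [H⁺]²/(K1K2)) = 1 / (1 + 10^+3.23 + 10^+2.45)
   = 1 / (1 + 1698.2 + 281.84) = 1/1981.1 = 0.0005048
[CO3²⁻] = α₂ × DIC = 0.0005048 × 2.30 = 0.00116 mmol/L = 1.16 μmol/L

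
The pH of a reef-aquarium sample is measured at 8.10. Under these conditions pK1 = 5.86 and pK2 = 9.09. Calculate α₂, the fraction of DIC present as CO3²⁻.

α₂ = 0.0923

α₂ = 1 / (1 + [H⁺]/K2 + [H⁺]²/(K1K2)) = 1 / (1 + 10^+0.99 + 10^-1.25)
   = 1 / (1 + 9.7724 + 0.056234) = 1/10.829 = 0.09235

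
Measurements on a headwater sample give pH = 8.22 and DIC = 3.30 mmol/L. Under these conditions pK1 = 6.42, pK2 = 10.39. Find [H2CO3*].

α₀ = 1 / (1 + K1/[H⁺] + K1K2/[H⁺]²) = 1 / (1 + 10^+1.80 + 10^-0.37)
   = 1 / (1 + 63.096 + 0.42658) = 1/64.522 = 0.01550
[CO2*] = α₀ × DIC = 0.01550 × 3.30 = 0.0511 mmol/L

[CO2*] = 0.0511 mmol/L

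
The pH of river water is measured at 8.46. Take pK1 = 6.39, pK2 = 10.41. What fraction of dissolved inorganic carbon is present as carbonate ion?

α₂ = 0.0110

α₂ = 1 / (1 + [H⁺]/K2 + [H⁺]²/(K1K2)) = 1 / (1 + 10^+1.95 + 10^-0.12)
   = 1 / (1 + 89.125 + 0.75858) = 1/90.884 = 0.01100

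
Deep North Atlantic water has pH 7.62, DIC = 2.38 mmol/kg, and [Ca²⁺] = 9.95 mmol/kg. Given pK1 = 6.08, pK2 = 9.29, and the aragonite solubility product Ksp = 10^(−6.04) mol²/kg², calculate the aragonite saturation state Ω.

Ω = 0.529

α₂ = 1 / (1 + [H⁺]/K2 + [H⁺]²/(K1K2)) = 1 / (1 + 10^+1.67 + 10^+0.13)
   = 1 / (1 + 46.774 + 1.3490) = 1/49.122 = 0.02036
[CO3²⁻] = α₂ × DIC = 0.02036 × 2.38 = 0.04845 mmol/kg
Ksp = 10^(−6.04) = 9.120×10^-7
Ω = [Ca²⁺][CO3²⁻]/Ksp = (9.95×10^-3)(4.845×10^-5) / 9.120×10^-7 = 0.529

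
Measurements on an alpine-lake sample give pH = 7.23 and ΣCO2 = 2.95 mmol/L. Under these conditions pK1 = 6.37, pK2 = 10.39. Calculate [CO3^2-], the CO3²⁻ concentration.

α₂ = 1 / (1 + [H⁺]/K2 + [H⁺]²/(K1K2)) = 1 / (1 + 10^+3.16 + 10^+2.30)
   = 1 / (1 + 1445.4 + 199.53) = 1/1646.0 = 0.0006075
[CO3²⁻] = α₂ × DIC = 0.0006075 × 2.95 = 0.00179 mmol/L = 1.79 μmol/L

[CO3²⁻] = 1.79 μmol/L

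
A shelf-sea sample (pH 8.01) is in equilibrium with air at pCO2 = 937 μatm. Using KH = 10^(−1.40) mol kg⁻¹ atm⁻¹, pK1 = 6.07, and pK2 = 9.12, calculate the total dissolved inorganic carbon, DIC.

DIC = 3.54 mmol/kg

[CO2*] = KH · pCO2 = 10^(−1.40) × 937×10^-6 = 3.730×10^-5 mol/kg
α₀ = 1/(1 + K1/[H⁺] + K1K2/[H⁺]²) = 1/(1 + 10^+1.94 + 10^+0.83) = 0.01054
DIC = [CO2*]/α₀ = 3.730×10^-5 / 0.01054 = 3.54 mmol/kg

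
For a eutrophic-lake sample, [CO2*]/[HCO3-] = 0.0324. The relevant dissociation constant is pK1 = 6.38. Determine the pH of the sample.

pH = 7.87

From K1 = [H⁺][HCO3-]/[CO2*]:  pH = pK1 − log₁₀([CO2*]/[HCO3-])
log₁₀(0.0324) = -1.489
pH = 6.38 − (-1.489) = 7.87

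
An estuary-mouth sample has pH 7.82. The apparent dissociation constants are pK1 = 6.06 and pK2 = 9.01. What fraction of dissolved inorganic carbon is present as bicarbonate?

α₁ = 1 / (1 + [H⁺]/K1 + K2/[H⁺]) = 1 / (1 + 10^-1.76 + 10^-1.19)
   = 1 / (1 + 0.017378 + 0.064565) = 1/1.0819 = 0.9243

α₁ = 0.924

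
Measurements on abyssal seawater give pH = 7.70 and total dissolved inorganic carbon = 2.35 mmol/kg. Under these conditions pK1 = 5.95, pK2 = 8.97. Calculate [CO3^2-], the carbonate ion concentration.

α₂ = 1 / (1 + [H⁺]/K2 + [H⁺]²/(K1K2)) = 1 / (1 + 10^+1.27 + 10^-0.48)
   = 1 / (1 + 18.621 + 0.33113) = 1/19.952 = 0.05012
[CO3²⁻] = α₂ × DIC = 0.05012 × 2.35 = 0.118 mmol/kg

[CO3²⁻] = 0.118 mmol/kg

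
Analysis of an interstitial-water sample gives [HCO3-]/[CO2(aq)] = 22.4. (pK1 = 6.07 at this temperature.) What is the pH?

pH = 7.42

From K1 = [H⁺][HCO3-]/[CO2(aq)]:  pH = pK1 + log₁₀([HCO3-]/[CO2(aq)])
log₁₀(22.4) = +1.350
pH = 6.07 + (+1.350) = 7.42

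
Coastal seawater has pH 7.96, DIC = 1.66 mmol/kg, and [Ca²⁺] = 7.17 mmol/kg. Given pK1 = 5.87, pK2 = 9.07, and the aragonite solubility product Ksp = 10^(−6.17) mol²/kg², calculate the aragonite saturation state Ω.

α₂ = 1 / (1 + [H⁺]/K2 + [H⁺]²/(K1K2)) = 1 / (1 + 10^+1.11 + 10^-0.98)
   = 1 / (1 + 12.882 + 0.10471) = 1/13.987 = 0.07149
[CO3²⁻] = α₂ × DIC = 0.07149 × 1.66 = 0.1187 mmol/kg
Ksp = 10^(−6.17) = 6.761×10^-7
Ω = [Ca²⁺][CO3²⁻]/Ksp = (7.17×10^-3)(1.187×10^-4) / 6.761×10^-7 = 1.26

Ω = 1.26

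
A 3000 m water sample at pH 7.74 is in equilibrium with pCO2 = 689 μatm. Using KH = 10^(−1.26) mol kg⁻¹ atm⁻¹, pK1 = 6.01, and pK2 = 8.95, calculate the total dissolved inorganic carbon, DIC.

DIC = 2.20 mmol/kg

[CO2*] = KH · pCO2 = 10^(−1.26) × 689×10^-6 = 3.786×10^-5 mol/kg
α₀ = 1/(1 + K1/[H⁺] + K1K2/[H⁺]²) = 1/(1 + 10^+1.73 + 10^+0.52) = 0.01724
DIC = [CO2*]/α₀ = 3.786×10^-5 / 0.01724 = 2.20 mmol/kg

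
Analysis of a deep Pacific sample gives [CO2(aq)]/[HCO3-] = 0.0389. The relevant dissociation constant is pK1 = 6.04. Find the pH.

From K1 = [H⁺][HCO3-]/[CO2(aq)]:  pH = pK1 − log₁₀([CO2(aq)]/[HCO3-])
log₁₀(0.0389) = -1.410
pH = 6.04 − (-1.410) = 7.45

pH = 7.45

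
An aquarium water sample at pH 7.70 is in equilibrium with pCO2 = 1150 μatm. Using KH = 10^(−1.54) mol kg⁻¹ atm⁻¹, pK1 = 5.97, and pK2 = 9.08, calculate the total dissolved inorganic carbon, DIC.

DIC = 1.89 mmol/kg

[CO2*] = KH · pCO2 = 10^(−1.54) × 1150×10^-6 = 3.317×10^-5 mol/kg
α₀ = 1/(1 + K1/[H⁺] + K1K2/[H⁺]²) = 1/(1 + 10^+1.73 + 10^+0.35) = 0.01756
DIC = [CO2*]/α₀ = 3.317×10^-5 / 0.01756 = 1.89 mmol/kg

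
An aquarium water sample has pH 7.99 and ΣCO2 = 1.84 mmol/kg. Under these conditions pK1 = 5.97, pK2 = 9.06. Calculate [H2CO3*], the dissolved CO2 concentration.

[CO2*] = 16.1 μmol/kg

α₀ = 1 / (1 + K1/[H⁺] + K1K2/[H⁺]²) = 1 / (1 + 10^+2.02 + 10^+0.95)
   = 1 / (1 + 104.71 + 8.9125) = 1/114.63 = 0.008724
[CO2*] = α₀ × DIC = 0.008724 × 1.84 = 0.0161 mmol/kg = 16.1 μmol/kg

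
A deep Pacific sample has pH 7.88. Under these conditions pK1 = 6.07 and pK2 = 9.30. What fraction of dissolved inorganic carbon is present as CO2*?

α₀ = 0.0147

α₀ = 1 / (1 + K1/[H⁺] + K1K2/[H⁺]²) = 1 / (1 + 10^+1.81 + 10^+0.39)
   = 1 / (1 + 64.565 + 2.4547) = 1/68.020 = 0.01470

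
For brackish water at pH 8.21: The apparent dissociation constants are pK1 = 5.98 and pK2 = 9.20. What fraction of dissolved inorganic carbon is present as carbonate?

α₂ = 0.0923

α₂ = 1 / (1 + [H⁺]/K2 + [H⁺]²/(K1K2)) = 1 / (1 + 10^+0.99 + 10^-1.24)
   = 1 / (1 + 9.7724 + 0.057544) = 1/10.830 = 0.09234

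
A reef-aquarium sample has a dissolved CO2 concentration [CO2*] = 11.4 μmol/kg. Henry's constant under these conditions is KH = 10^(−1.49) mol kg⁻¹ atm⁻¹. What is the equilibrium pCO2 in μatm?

pCO2 = 352 μatm

KH = 10^(−1.49) = 3.236×10^-2 mol kg⁻¹ atm⁻¹
pCO2 = [CO2*]/KH = 11.4×10^-6 / 3.236×10^-2 = 3.52×10^-4 atm = 352 μatm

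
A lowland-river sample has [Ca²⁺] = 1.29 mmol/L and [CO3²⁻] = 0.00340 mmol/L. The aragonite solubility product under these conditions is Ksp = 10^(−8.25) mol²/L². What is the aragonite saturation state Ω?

Ω = 0.780

Ksp = 10^(−8.25) = 5.623×10^-9
Ω = [Ca²⁺][CO3²⁻]/Ksp = (1.29×10^-3)(0.00340×10^-3) / 5.623×10^-9 = 0.780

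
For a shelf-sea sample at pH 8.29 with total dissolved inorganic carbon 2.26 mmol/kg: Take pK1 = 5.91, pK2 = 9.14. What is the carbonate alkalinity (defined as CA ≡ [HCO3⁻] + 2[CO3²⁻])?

CA = 2.53 mmol/kg

CA = [HCO3⁻] + 2[CO3²⁻] = (α₁ + 2α₂)·DIC
At pH 8.29: [H⁺]/K1 = 10^-2.38 = 0.0041687, K2/[H⁺] = 10^-0.85 = 0.14125
α₁ = 1/(1 + 0.0041687 + 0.14125) = 1/1.1454 = 0.8730; α₂ = α₁·K2/[H⁺] = 0.1233
α₁ + 2α₂ = 1.1197
CA = 1.1197 × 2.26 = 2.53 mmol/kg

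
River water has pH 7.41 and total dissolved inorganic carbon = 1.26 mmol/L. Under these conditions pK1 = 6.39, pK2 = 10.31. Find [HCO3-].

α₁ = 1 / (1 + [H⁺]/K1 + K2/[H⁺]) = 1 / (1 + 10^-1.02 + 10^-2.90)
   = 1 / (1 + 0.095499 + 0.0012589) = 1/1.0968 = 0.9118
[HCO3⁻] = α₁ × DIC = 0.9118 × 1.26 = 1.15 mmol/L

[HCO3⁻] = 1.15 mmol/L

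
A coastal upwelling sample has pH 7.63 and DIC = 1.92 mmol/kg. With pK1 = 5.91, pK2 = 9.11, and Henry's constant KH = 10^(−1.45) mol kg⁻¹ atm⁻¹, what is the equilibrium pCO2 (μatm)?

α₀ = 1 / (1 + K1/[H⁺] + K1K2/[H⁺]²) = 1 / (1 + 10^+1.72 + 10^+0.24)
   = 1 / (1 + 52.481 + 1.7378) = 1/55.219 = 0.01811
[CO2*] = α₀ × DIC = 0.01811 × 1.92 = 0.03477 mmol/kg
pCO2 = [CO2*]/KH = 3.477×10^-5 / 3.548×10^-2 = 980 μatm

pCO2 = 980 μatm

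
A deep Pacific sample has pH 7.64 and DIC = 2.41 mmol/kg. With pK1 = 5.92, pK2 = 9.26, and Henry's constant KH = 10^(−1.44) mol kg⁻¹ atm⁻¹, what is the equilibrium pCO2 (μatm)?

α₀ = 1 / (1 + K1/[H⁺] + K1K2/[H⁺]²) = 1 / (1 + 10^+1.72 + 10^+0.10)
   = 1 / (1 + 52.481 + 1.2589) = 1/54.740 = 0.01827
[CO2*] = α₀ × DIC = 0.01827 × 2.41 = 0.04403 mmol/kg
pCO2 = [CO2*]/KH = 4.403×10^-5 / 3.631×10^-2 = 1210 μatm

pCO2 = 1210 μatm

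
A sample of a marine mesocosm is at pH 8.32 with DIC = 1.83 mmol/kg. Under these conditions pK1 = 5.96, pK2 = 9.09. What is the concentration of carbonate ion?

[CO3²⁻] = 0.265 mmol/kg

α₂ = 1 / (1 + [H⁺]/K2 + [H⁺]²/(K1K2)) = 1 / (1 + 10^+0.77 + 10^-1.59)
   = 1 / (1 + 5.8884 + 0.025704) = 1/6.9141 = 0.1446
[CO3²⁻] = α₂ × DIC = 0.1446 × 1.83 = 0.265 mmol/kg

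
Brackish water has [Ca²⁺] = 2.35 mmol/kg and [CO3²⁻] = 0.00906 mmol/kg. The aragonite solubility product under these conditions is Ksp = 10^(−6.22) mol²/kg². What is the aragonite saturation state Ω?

Ksp = 10^(−6.22) = 6.026×10^-7
Ω = [Ca²⁺][CO3²⁻]/Ksp = (2.35×10^-3)(0.00906×10^-3) / 6.026×10^-7 = 0.0353

Ω = 0.0353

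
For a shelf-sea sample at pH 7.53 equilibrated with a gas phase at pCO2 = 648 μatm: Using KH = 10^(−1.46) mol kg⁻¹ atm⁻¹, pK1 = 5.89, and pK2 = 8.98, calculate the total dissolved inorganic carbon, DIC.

[CO2*] = KH · pCO2 = 10^(−1.46) × 648×10^-6 = 2.247×10^-5 mol/kg
α₀ = 1/(1 + K1/[H⁺] + K1K2/[H⁺]²) = 1/(1 + 10^+1.64 + 10^+0.19) = 0.02164
DIC = [CO2*]/α₀ = 2.247×10^-5 / 0.02164 = 1.04 mmol/kg

DIC = 1.04 mmol/kg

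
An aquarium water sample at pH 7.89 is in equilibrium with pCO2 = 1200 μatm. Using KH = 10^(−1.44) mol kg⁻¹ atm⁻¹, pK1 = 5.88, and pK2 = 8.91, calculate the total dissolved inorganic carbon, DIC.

[CO2*] = KH · pCO2 = 10^(−1.44) × 1200×10^-6 = 4.357×10^-5 mol/kg
α₀ = 1/(1 + K1/[H⁺] + K1K2/[H⁺]²) = 1/(1 + 10^+2.01 + 10^+0.99) = 0.008842
DIC = [CO2*]/α₀ = 4.357×10^-5 / 0.008842 = 4.93 mmol/kg

DIC = 4.93 mmol/kg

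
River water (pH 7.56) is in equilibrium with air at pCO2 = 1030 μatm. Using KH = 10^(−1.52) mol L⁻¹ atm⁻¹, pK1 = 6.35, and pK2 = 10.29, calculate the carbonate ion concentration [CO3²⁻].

[CO2*] = KH · pCO2 = 10^(−1.52) × 1030×10^-6 = 3.111×10^-5 mol/L
α₀ = 1/(1 + K1/[H⁺] + K1K2/[H⁺]²) = 1/(1 + 10^+1.21 + 10^-1.52) = 0.05798
DIC = [CO2*]/α₀ = 3.111×10^-5 / 0.05798 = 0.5365 mmol/L
[CO3²⁻] = α₂·DIC; α₂ = 0.001751, so [CO3²⁻] = 0.001751 × 0.5365 = 0.000939 mmol/L = 0.939 μmol/L

[CO3²⁻] = 0.939 μmol/L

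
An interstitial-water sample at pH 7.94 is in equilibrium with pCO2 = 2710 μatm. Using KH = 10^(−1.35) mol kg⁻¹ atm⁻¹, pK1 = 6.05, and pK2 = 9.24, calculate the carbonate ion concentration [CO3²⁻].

[CO3²⁻] = 0.471 mmol/kg

[CO2*] = KH · pCO2 = 10^(−1.35) × 2710×10^-6 = 1.211×10^-4 mol/kg
α₀ = 1/(1 + K1/[H⁺] + K1K2/[H⁺]²) = 1/(1 + 10^+1.89 + 10^+0.59) = 0.01212
DIC = [CO2*]/α₀ = 1.211×10^-4 / 0.01212 = 9.989 mmol/kg
[CO3²⁻] = α₂·DIC; α₂ = 0.04715, so [CO3²⁻] = 0.04715 × 9.989 = 0.471 mmol/kg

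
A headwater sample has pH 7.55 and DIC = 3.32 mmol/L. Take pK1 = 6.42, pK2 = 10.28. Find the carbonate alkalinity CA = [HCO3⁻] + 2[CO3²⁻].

CA = 3.10 mmol/L

CA = [HCO3⁻] + 2[CO3²⁻] = (α₁ + 2α₂)·DIC
At pH 7.55: [H⁺]/K1 = 10^-1.13 = 0.074131, K2/[H⁺] = 10^-2.73 = 0.0018621
α₁ = 1/(1 + 0.074131 + 0.0018621) = 1/1.0760 = 0.9294; α₂ = α₁·K2/[H⁺] = 0.001731
α₁ + 2α₂ = 0.9328
CA = 0.9328 × 3.32 = 3.10 mmol/L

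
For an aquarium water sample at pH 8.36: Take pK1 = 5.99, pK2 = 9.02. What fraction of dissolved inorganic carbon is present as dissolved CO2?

α₀ = 1 / (1 + K1/[H⁺] + K1K2/[H⁺]²) = 1 / (1 + 10^+2.37 + 10^+1.71)
   = 1 / (1 + 234.42 + 51.286) = 1/286.71 = 0.003488

α₀ = 0.00349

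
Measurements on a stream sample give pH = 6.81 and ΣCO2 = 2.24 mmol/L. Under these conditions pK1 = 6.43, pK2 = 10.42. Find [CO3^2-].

α₂ = 1 / (1 + [H⁺]/K2 + [H⁺]²/(K1K2)) = 1 / (1 + 10^+3.61 + 10^+3.23)
   = 1 / (1 + 4073.8 + 1698.2) = 1/5773.0 = 0.0001732
[CO3²⁻] = α₂ × DIC = 0.0001732 × 2.24 = 0.000388 mmol/L = 0.388 μmol/L

[CO3²⁻] = 0.388 μmol/L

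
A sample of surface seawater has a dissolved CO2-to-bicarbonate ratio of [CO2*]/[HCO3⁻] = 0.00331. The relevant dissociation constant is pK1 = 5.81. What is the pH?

From K1 = [H⁺][HCO3⁻]/[CO2*]:  pH = pK1 − log₁₀([CO2*]/[HCO3⁻])
log₁₀(0.00331) = -2.480
pH = 5.81 − (-2.480) = 8.29

pH = 8.29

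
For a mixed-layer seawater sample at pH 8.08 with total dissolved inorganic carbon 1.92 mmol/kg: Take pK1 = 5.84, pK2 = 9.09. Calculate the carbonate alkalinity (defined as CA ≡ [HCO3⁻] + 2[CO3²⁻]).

CA = [HCO3⁻] + 2[CO3²⁻] = (α₁ + 2α₂)·DIC
At pH 8.08: [H⁺]/K1 = 10^-2.24 = 0.0057544, K2/[H⁺] = 10^-1.01 = 0.097724
α₁ = 1/(1 + 0.0057544 + 0.097724) = 1/1.1035 = 0.9062; α₂ = α₁·K2/[H⁺] = 0.08856
α₁ + 2α₂ = 1.0833
CA = 1.0833 × 1.92 = 2.08 mmol/kg

CA = 2.08 mmol/kg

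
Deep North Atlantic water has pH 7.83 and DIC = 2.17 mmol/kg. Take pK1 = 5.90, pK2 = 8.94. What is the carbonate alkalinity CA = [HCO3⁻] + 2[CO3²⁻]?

CA = 2.30 mmol/kg

CA = [HCO3⁻] + 2[CO3²⁻] = (α₁ + 2α₂)·DIC
At pH 7.83: [H⁺]/K1 = 10^-1.93 = 0.011749, K2/[H⁺] = 10^-1.11 = 0.077625
α₁ = 1/(1 + 0.011749 + 0.077625) = 1/1.0894 = 0.9180; α₂ = α₁·K2/[H⁺] = 0.07126
α₁ + 2α₂ = 1.0605
CA = 1.0605 × 2.17 = 2.30 mmol/kg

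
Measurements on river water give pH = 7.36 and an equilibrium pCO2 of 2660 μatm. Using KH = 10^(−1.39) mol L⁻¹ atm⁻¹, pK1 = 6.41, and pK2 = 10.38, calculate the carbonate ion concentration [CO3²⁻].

[CO3²⁻] = 0.922 μmol/L

[CO2*] = KH · pCO2 = 10^(−1.39) × 2660×10^-6 = 1.084×10^-4 mol/L
α₀ = 1/(1 + K1/[H⁺] + K1K2/[H⁺]²) = 1/(1 + 10^+0.95 + 10^-2.07) = 0.1008
DIC = [CO2*]/α₀ = 1.084×10^-4 / 0.1008 = 1.075 mmol/L
[CO3²⁻] = α₂·DIC; α₂ = 0.0008579, so [CO3²⁻] = 0.0008579 × 1.075 = 0.000922 mmol/L = 0.922 μmol/L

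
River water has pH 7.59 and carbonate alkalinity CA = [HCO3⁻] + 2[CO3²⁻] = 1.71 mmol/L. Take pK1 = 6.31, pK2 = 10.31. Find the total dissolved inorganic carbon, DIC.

CA = [HCO3⁻] + 2[CO3²⁻] = (α₁ + 2α₂)·DIC
At pH 7.59: [H⁺]/K1 = 10^-1.28 = 0.052481, K2/[H⁺] = 10^-2.72 = 0.0019055
α₁ = 1/(1 + 0.052481 + 0.0019055) = 1/1.0544 = 0.9484; α₂ = α₁·K2/[H⁺] = 0.001807
α₁ + 2α₂ = 0.9520
DIC = CA / (α₁ + 2α₂) = 1.71 / 0.9520 = 1.80 mmol/L

DIC = 1.80 mmol/L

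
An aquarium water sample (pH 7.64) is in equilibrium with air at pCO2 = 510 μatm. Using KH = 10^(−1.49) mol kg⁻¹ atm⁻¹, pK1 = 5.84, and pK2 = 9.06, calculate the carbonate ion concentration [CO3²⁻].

[CO3²⁻] = 0.0396 mmol/kg

[CO2*] = KH · pCO2 = 10^(−1.49) × 510×10^-6 = 1.650×10^-5 mol/kg
α₀ = 1/(1 + K1/[H⁺] + K1K2/[H⁺]²) = 1/(1 + 10^+1.80 + 10^+0.38) = 0.01504
DIC = [CO2*]/α₀ = 1.650×10^-5 / 0.01504 = 1.097 mmol/kg
[CO3²⁻] = α₂·DIC; α₂ = 0.03608, so [CO3²⁻] = 0.03608 × 1.097 = 0.0396 mmol/kg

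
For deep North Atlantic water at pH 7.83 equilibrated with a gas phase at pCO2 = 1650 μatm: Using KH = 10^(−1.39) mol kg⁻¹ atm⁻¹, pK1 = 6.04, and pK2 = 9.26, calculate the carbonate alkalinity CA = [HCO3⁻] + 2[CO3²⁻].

[CO2*] = KH · pCO2 = 10^(−1.39) × 1650×10^-6 = 6.722×10^-5 mol/kg
α₀ = 1/(1 + K1/[H⁺] + K1K2/[H⁺]²) = 1/(1 + 10^+1.79 + 10^+0.36) = 0.01540
DIC = [CO2*]/α₀ = 6.722×10^-5 / 0.01540 = 4.366 mmol/kg
CA = (α₁ + 2α₂)·DIC = (0.9493 + 2×0.03527) × 4.366 = 4.45 mmol/kg

CA = 4.45 mmol/kg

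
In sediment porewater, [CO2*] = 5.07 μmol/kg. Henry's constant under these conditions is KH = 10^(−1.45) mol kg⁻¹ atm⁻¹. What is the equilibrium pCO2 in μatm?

pCO2 = 143 μatm

KH = 10^(−1.45) = 3.548×10^-2 mol kg⁻¹ atm⁻¹
pCO2 = [CO2*]/KH = 5.07×10^-6 / 3.548×10^-2 = 1.43×10^-4 atm = 143 μatm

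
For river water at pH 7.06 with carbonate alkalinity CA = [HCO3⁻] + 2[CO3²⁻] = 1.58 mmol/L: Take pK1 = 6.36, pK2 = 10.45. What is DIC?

CA = [HCO3⁻] + 2[CO3²⁻] = (α₁ + 2α₂)·DIC
At pH 7.06: [H⁺]/K1 = 10^-0.70 = 0.19953, K2/[H⁺] = 10^-3.39 = 0.00040738
α₁ = 1/(1 + 0.19953 + 0.00040738) = 1/1.1999 = 0.8334; α₂ = α₁·K2/[H⁺] = 0.0003395
α₁ + 2α₂ = 0.8341
DIC = CA / (α₁ + 2α₂) = 1.58 / 0.8341 = 1.89 mmol/L

DIC = 1.89 mmol/L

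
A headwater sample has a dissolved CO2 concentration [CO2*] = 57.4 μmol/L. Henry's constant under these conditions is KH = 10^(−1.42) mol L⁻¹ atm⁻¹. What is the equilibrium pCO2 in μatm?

pCO2 = 1510 μatm

KH = 10^(−1.42) = 3.802×10^-2 mol L⁻¹ atm⁻¹
pCO2 = [CO2*]/KH = 57.4×10^-6 / 3.802×10^-2 = 1.51×10^-3 atm = 1510 μatm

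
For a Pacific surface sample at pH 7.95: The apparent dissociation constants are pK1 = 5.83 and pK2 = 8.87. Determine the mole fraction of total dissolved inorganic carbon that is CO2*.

α₀ = 0.00673

α₀ = 1 / (1 + K1/[H⁺] + K1K2/[H⁺]²) = 1 / (1 + 10^+2.12 + 10^+1.20)
   = 1 / (1 + 131.83 + 15.849) = 1/148.67 = 0.006726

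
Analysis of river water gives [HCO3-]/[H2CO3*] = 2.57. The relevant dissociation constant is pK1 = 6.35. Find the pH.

From K1 = [H⁺][HCO3-]/[H2CO3*]:  pH = pK1 + log₁₀([HCO3-]/[H2CO3*])
log₁₀(2.57) = +0.410
pH = 6.35 + (+0.410) = 6.76

pH = 6.76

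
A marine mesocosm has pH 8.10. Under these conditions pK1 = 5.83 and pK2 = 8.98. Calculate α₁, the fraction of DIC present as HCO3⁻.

α₁ = 1 / (1 + [H⁺]/K1 + K2/[H⁺]) = 1 / (1 + 10^-2.27 + 10^-0.88)
   = 1 / (1 + 0.0053703 + 0.13183) = 1/1.1372 = 0.8794

α₁ = 0.879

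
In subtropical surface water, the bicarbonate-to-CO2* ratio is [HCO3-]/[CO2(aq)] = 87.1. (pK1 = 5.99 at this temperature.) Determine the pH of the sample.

pH = 7.93

From K1 = [H⁺][HCO3-]/[CO2(aq)]:  pH = pK1 + log₁₀([HCO3-]/[CO2(aq)])
log₁₀(87.1) = +1.940
pH = 5.99 + (+1.940) = 7.93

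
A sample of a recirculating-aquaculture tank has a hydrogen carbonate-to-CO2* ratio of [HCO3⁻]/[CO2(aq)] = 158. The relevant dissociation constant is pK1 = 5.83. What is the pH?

pH = 8.03

From K1 = [H⁺][HCO3⁻]/[CO2(aq)]:  pH = pK1 + log₁₀([HCO3⁻]/[CO2(aq)])
log₁₀(158) = +2.199
pH = 5.83 + (+2.199) = 8.03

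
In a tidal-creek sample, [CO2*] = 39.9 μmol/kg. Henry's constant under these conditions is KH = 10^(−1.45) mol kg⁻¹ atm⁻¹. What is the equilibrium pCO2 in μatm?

KH = 10^(−1.45) = 3.548×10^-2 mol kg⁻¹ atm⁻¹
pCO2 = [CO2*]/KH = 39.9×10^-6 / 3.548×10^-2 = 1.12×10^-3 atm = 1120 μatm

pCO2 = 1120 μatm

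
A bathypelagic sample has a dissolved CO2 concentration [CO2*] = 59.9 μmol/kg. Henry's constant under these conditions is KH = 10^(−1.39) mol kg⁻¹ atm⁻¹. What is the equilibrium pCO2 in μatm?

KH = 10^(−1.39) = 4.074×10^-2 mol kg⁻¹ atm⁻¹
pCO2 = [CO2*]/KH = 59.9×10^-6 / 4.074×10^-2 = 1.47×10^-3 atm = 1470 μatm

pCO2 = 1470 μatm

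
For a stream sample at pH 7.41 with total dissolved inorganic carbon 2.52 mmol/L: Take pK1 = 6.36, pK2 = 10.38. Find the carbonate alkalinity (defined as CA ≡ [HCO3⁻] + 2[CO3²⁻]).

CA = [HCO3⁻] + 2[CO3²⁻] = (α₁ + 2α₂)·DIC
At pH 7.41: [H⁺]/K1 = 10^-1.05 = 0.089125, K2/[H⁺] = 10^-2.97 = 0.0010715
α₁ = 1/(1 + 0.089125 + 0.0010715) = 1/1.0902 = 0.9173; α₂ = α₁·K2/[H⁺] = 0.0009829
α₁ + 2α₂ = 0.9192
CA = 0.9192 × 2.52 = 2.32 mmol/L

CA = 2.32 mmol/L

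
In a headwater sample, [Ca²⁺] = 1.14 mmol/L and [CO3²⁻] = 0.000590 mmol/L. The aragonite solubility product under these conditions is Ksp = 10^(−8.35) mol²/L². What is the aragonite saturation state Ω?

Ksp = 10^(−8.35) = 4.467×10^-9
Ω = [Ca²⁺][CO3²⁻]/Ksp = (1.14×10^-3)(0.000590×10^-3) / 4.467×10^-9 = 0.151

Ω = 0.151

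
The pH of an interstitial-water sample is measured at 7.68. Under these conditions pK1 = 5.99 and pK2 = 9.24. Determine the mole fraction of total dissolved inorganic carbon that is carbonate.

α₂ = 1 / (1 + [H⁺]/K2 + [H⁺]²/(K1K2)) = 1 / (1 + 10^+1.56 + 10^-0.13)
   = 1 / (1 + 36.308 + 0.74131) = 1/38.049 = 0.02628

α₂ = 0.0263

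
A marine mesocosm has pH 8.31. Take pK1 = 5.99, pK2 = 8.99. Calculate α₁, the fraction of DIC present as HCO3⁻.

α₁ = 1 / (1 + [H⁺]/K1 + K2/[H⁺]) = 1 / (1 + 10^-2.32 + 10^-0.68)
   = 1 / (1 + 0.0047863 + 0.20893) = 1/1.2137 = 0.8239

α₁ = 0.824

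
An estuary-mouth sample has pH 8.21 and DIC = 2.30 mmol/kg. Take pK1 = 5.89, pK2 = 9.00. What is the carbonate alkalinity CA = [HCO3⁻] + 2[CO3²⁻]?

CA = 2.61 mmol/kg

CA = [HCO3⁻] + 2[CO3²⁻] = (α₁ + 2α₂)·DIC
At pH 8.21: [H⁺]/K1 = 10^-2.32 = 0.0047863, K2/[H⁺] = 10^-0.79 = 0.16218
α₁ = 1/(1 + 0.0047863 + 0.16218) = 1/1.1670 = 0.8569; α₂ = α₁·K2/[H⁺] = 0.1390
α₁ + 2α₂ = 1.1349
CA = 1.1349 × 2.30 = 2.61 mmol/kg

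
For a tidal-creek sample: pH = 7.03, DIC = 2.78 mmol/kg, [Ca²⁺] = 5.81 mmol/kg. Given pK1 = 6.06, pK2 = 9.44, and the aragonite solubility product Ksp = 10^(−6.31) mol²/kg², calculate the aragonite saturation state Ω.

α₂ = 1 / (1 + [H⁺]/K2 + [H⁺]²/(K1K2)) = 1 / (1 + 10^+2.41 + 10^+1.44)
   = 1 / (1 + 257.04 + 27.542) = 1/285.58 = 0.003502
[CO3²⁻] = α₂ × DIC = 0.003502 × 2.78 = 0.009735 mmol/kg = 9.735 μmol/kg
Ksp = 10^(−6.31) = 4.898×10^-7
Ω = [Ca²⁺][CO3²⁻]/Ksp = (5.81×10^-3)(9.735×10^-6) / 4.898×10^-7 = 0.115

Ω = 0.115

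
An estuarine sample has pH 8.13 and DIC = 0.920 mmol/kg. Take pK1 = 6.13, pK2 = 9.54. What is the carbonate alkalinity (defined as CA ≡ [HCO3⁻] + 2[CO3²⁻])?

CA = 0.945 mmol/kg

CA = [HCO3⁻] + 2[CO3²⁻] = (α₁ + 2α₂)·DIC
At pH 8.13: [H⁺]/K1 = 10^-2.00 = 0.010000, K2/[H⁺] = 10^-1.41 = 0.038905
α₁ = 1/(1 + 0.010000 + 0.038905) = 1/1.0489 = 0.9534; α₂ = α₁·K2/[H⁺] = 0.03709
α₁ + 2α₂ = 1.0276
CA = 1.0276 × 0.920 = 0.945 mmol/kg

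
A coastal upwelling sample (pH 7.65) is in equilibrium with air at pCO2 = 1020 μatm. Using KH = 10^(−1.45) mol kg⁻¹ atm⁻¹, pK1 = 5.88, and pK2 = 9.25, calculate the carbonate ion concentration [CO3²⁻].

[CO3²⁻] = 0.0535 mmol/kg

[CO2*] = KH · pCO2 = 10^(−1.45) × 1020×10^-6 = 3.619×10^-5 mol/kg
α₀ = 1/(1 + K1/[H⁺] + K1K2/[H⁺]²) = 1/(1 + 10^+1.77 + 10^+0.17) = 0.01630
DIC = [CO2*]/α₀ = 3.619×10^-5 / 0.01630 = 2.221 mmol/kg
[CO3²⁻] = α₂·DIC; α₂ = 0.02410, so [CO3²⁻] = 0.02410 × 2.221 = 0.0535 mmol/kg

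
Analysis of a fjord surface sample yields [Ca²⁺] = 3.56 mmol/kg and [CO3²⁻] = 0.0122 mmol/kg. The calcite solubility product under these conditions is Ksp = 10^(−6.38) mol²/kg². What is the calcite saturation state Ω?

Ksp = 10^(−6.38) = 4.169×10^-7
Ω = [Ca²⁺][CO3²⁻]/Ksp = (3.56×10^-3)(0.0122×10^-3) / 4.169×10^-7 = 0.104

Ω = 0.104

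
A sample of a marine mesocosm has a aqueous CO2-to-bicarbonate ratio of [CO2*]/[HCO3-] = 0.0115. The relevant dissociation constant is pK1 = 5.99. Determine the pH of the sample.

pH = 7.93

From K1 = [H⁺][HCO3-]/[CO2*]:  pH = pK1 − log₁₀([CO2*]/[HCO3-])
log₁₀(0.0115) = -1.939
pH = 5.99 − (-1.939) = 7.93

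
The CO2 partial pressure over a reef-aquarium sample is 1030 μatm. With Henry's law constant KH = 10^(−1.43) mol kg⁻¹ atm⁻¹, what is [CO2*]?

[CO2*] = 38.3 μmol/kg

KH = 10^(−1.43) = 3.715×10^-2 mol kg⁻¹ atm⁻¹
[CO2*] = KH · pCO2 = 3.715×10^-2 × 1030×10^-6 atm = 3.83×10^-5 mol/kg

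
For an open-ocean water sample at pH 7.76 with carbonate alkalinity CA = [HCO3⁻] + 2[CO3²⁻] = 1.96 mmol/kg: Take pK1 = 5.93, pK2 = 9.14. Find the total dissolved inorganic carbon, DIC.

DIC = 1.91 mmol/kg

CA = [HCO3⁻] + 2[CO3²⁻] = (α₁ + 2α₂)·DIC
At pH 7.76: [H⁺]/K1 = 10^-1.83 = 0.014791, K2/[H⁺] = 10^-1.38 = 0.041687
α₁ = 1/(1 + 0.014791 + 0.041687) = 1/1.0565 = 0.9465; α₂ = α₁·K2/[H⁺] = 0.03946
α₁ + 2α₂ = 1.0255
DIC = CA / (α₁ + 2α₂) = 1.96 / 1.0255 = 1.91 mmol/kg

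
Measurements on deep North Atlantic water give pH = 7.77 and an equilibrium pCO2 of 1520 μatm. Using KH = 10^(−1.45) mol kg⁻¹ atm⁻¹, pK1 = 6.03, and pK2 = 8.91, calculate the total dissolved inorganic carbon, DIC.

[CO2*] = KH · pCO2 = 10^(−1.45) × 1520×10^-6 = 5.393×10^-5 mol/kg
α₀ = 1/(1 + K1/[H⁺] + K1K2/[H⁺]²) = 1/(1 + 10^+1.74 + 10^+0.60) = 0.01668
DIC = [CO2*]/α₀ = 5.393×10^-5 / 0.01668 = 3.23 mmol/kg

DIC = 3.23 mmol/kg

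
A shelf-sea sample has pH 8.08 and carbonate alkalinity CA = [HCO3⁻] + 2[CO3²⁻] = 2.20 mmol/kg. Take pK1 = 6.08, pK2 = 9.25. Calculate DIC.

DIC = 2.09 mmol/kg

CA = [HCO3⁻] + 2[CO3²⁻] = (α₁ + 2α₂)·DIC
At pH 8.08: [H⁺]/K1 = 10^-2.00 = 0.010000, K2/[H⁺] = 10^-1.17 = 0.067608
α₁ = 1/(1 + 0.010000 + 0.067608) = 1/1.0776 = 0.9280; α₂ = α₁·K2/[H⁺] = 0.06274
α₁ + 2α₂ = 1.0535
DIC = CA / (α₁ + 2α₂) = 2.20 / 1.0535 = 2.09 mmol/kg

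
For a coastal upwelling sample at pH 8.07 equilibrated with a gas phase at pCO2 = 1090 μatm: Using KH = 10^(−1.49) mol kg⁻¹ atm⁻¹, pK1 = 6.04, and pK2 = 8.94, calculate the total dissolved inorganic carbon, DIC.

[CO2*] = KH · pCO2 = 10^(−1.49) × 1090×10^-6 = 3.527×10^-5 mol/kg
α₀ = 1/(1 + K1/[H⁺] + K1K2/[H⁺]²) = 1/(1 + 10^+2.03 + 10^+1.16) = 0.008156
DIC = [CO2*]/α₀ = 3.527×10^-5 / 0.008156 = 4.32 mmol/kg

DIC = 4.32 mmol/kg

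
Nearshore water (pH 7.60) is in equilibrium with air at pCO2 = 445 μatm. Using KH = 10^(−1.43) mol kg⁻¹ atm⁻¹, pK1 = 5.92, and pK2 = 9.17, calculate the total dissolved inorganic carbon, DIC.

[CO2*] = KH · pCO2 = 10^(−1.43) × 445×10^-6 = 1.653×10^-5 mol/kg
α₀ = 1/(1 + K1/[H⁺] + K1K2/[H⁺]²) = 1/(1 + 10^+1.68 + 10^+0.11) = 0.01994
DIC = [CO2*]/α₀ = 1.653×10^-5 / 0.01994 = 0.829 mmol/kg

DIC = 0.829 mmol/kg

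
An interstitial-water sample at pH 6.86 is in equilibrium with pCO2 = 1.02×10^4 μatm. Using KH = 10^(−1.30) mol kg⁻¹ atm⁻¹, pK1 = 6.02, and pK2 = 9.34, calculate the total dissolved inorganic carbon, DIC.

DIC = 4.06 mmol/kg

[CO2*] = KH · pCO2 = 10^(−1.30) × 1.02×10^4×10^-6 = 5.112×10^-4 mol/kg
α₀ = 1/(1 + K1/[H⁺] + K1K2/[H⁺]²) = 1/(1 + 10^+0.84 + 10^-1.64) = 0.1259
DIC = [CO2*]/α₀ = 5.112×10^-4 / 0.1259 = 4.06 mmol/kg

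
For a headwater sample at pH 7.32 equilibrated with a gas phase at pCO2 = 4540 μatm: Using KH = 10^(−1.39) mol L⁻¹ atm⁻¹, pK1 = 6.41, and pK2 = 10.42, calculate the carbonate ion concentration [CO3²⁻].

[CO3²⁻] = 1.19 μmol/L

[CO2*] = KH · pCO2 = 10^(−1.39) × 4540×10^-6 = 1.850×10^-4 mol/L
α₀ = 1/(1 + K1/[H⁺] + K1K2/[H⁺]²) = 1/(1 + 10^+0.91 + 10^-2.19) = 0.1095
DIC = [CO2*]/α₀ = 1.850×10^-4 / 0.1095 = 1.689 mmol/L
[CO3²⁻] = α₂·DIC; α₂ = 0.0007068, so [CO3²⁻] = 0.0007068 × 1.689 = 0.00119 mmol/L = 1.19 μmol/L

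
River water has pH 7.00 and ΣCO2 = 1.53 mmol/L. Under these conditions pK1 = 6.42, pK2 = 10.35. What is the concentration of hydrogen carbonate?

α₁ = 1 / (1 + [H⁺]/K1 + K2/[H⁺]) = 1 / (1 + 10^-0.58 + 10^-3.35)
   = 1 / (1 + 0.26303 + 0.00044668) = 1/1.2635 = 0.7915
[HCO3⁻] = α₁ × DIC = 0.7915 × 1.53 = 1.21 mmol/L

[HCO3⁻] = 1.21 mmol/L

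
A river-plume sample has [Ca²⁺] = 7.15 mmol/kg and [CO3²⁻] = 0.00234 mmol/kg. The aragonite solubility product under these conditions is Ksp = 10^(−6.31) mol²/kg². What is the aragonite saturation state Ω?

Ω = 0.0342

Ksp = 10^(−6.31) = 4.898×10^-7
Ω = [Ca²⁺][CO3²⁻]/Ksp = (7.15×10^-3)(0.00234×10^-3) / 4.898×10^-7 = 0.0342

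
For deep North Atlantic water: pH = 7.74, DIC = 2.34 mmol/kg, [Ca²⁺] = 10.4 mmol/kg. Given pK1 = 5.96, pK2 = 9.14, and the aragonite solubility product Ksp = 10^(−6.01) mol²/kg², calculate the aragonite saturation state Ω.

α₂ = 1 / (1 + [H⁺]/K2 + [H⁺]²/(K1K2)) = 1 / (1 + 10^+1.40 + 10^-0.38)
   = 1 / (1 + 25.119 + 0.41687) = 1/26.536 = 0.03769
[CO3²⁻] = α₂ × DIC = 0.03769 × 2.34 = 0.08818 mmol/kg
Ksp = 10^(−6.01) = 9.772×10^-7
Ω = [Ca²⁺][CO3²⁻]/Ksp = (10.4×10^-3)(8.818×10^-5) / 9.772×10^-7 = 0.938

Ω = 0.938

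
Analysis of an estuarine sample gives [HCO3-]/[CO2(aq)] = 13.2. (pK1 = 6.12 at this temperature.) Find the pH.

From K1 = [H⁺][HCO3-]/[CO2(aq)]:  pH = pK1 + log₁₀([HCO3-]/[CO2(aq)])
log₁₀(13.2) = +1.121
pH = 6.12 + (+1.121) = 7.24

pH = 7.24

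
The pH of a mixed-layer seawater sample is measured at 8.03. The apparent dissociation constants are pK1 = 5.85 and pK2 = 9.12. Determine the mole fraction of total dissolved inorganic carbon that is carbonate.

α₂ = 0.0747

α₂ = 1 / (1 + [H⁺]/K2 + [H⁺]²/(K1K2)) = 1 / (1 + 10^+1.09 + 10^-1.09)
   = 1 / (1 + 12.303 + 0.081283) = 1/13.384 = 0.07472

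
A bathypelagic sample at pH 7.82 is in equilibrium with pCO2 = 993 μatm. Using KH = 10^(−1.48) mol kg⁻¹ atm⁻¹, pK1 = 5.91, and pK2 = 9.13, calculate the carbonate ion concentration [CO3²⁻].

[CO3²⁻] = 0.131 mmol/kg

[CO2*] = KH · pCO2 = 10^(−1.48) × 993×10^-6 = 3.288×10^-5 mol/kg
α₀ = 1/(1 + K1/[H⁺] + K1K2/[H⁺]²) = 1/(1 + 10^+1.91 + 10^+0.60) = 0.01159
DIC = [CO2*]/α₀ = 3.288×10^-5 / 0.01159 = 2.836 mmol/kg
[CO3²⁻] = α₂·DIC; α₂ = 0.04615, so [CO3²⁻] = 0.04615 × 2.836 = 0.131 mmol/kg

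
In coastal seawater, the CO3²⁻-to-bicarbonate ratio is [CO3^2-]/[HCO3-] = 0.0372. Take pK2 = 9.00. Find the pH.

From K2 = [H⁺][CO3^2-]/[HCO3-]:  pH = pK2 + log₁₀([CO3^2-]/[HCO3-])
log₁₀(0.0372) = -1.429
pH = 9.00 + (-1.429) = 7.57

pH = 7.57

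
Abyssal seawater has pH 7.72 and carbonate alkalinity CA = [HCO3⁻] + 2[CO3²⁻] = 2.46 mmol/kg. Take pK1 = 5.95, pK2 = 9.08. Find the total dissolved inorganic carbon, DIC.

CA = [HCO3⁻] + 2[CO3²⁻] = (α₁ + 2α₂)·DIC
At pH 7.72: [H⁺]/K1 = 10^-1.77 = 0.016982, K2/[H⁺] = 10^-1.36 = 0.043652
α₁ = 1/(1 + 0.016982 + 0.043652) = 1/1.0606 = 0.9428; α₂ = α₁·K2/[H⁺] = 0.04116
α₁ + 2α₂ = 1.0251
DIC = CA / (α₁ + 2α₂) = 2.46 / 1.0251 = 2.40 mmol/kg

DIC = 2.40 mmol/kg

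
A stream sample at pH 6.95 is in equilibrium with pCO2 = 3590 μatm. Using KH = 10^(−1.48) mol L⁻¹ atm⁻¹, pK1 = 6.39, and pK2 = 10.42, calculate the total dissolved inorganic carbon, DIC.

DIC = 0.551 mmol/L

[CO2*] = KH · pCO2 = 10^(−1.48) × 3590×10^-6 = 1.189×10^-4 mol/L
α₀ = 1/(1 + K1/[H⁺] + K1K2/[H⁺]²) = 1/(1 + 10^+0.56 + 10^-2.91) = 0.2159
DIC = [CO2*]/α₀ = 1.189×10^-4 / 0.2159 = 0.551 mmol/L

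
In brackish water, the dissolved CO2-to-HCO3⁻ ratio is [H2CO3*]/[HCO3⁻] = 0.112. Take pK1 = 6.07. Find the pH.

From K1 = [H⁺][HCO3⁻]/[H2CO3*]:  pH = pK1 − log₁₀([H2CO3*]/[HCO3⁻])
log₁₀(0.112) = -0.951
pH = 6.07 − (-0.951) = 7.02

pH = 7.02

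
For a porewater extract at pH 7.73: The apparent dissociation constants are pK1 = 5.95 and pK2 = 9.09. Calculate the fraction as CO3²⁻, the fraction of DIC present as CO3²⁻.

α₂ = 1 / (1 + [H⁺]/K2 + [H⁺]²/(K1K2)) = 1 / (1 + 10^+1.36 + 10^-0.42)
   = 1 / (1 + 22.909 + 0.38019) = 1/24.289 = 0.04117

α₂ = 0.0412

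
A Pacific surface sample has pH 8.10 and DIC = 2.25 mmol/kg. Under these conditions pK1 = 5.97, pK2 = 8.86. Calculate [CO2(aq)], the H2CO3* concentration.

[CO2*] = 14.1 μmol/kg

α₀ = 1 / (1 + K1/[H⁺] + K1K2/[H⁺]²) = 1 / (1 + 10^+2.13 + 10^+1.37)
   = 1 / (1 + 134.90 + 23.442) = 1/159.34 = 0.006276
[CO2*] = α₀ × DIC = 0.006276 × 2.25 = 0.0141 mmol/kg = 14.1 μmol/kg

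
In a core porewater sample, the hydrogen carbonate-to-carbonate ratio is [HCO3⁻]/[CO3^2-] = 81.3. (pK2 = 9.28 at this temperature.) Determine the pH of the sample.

From K2 = [H⁺][CO3^2-]/[HCO3⁻]:  pH = pK2 − log₁₀([HCO3⁻]/[CO3^2-])
log₁₀(81.3) = +1.910
pH = 9.28 − (+1.910) = 7.37

pH = 7.37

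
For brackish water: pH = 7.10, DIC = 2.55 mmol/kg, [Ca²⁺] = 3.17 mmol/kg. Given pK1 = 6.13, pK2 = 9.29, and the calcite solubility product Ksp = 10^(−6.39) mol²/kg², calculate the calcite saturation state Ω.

α₂ = 1 / (1 + [H⁺]/K2 + [H⁺]²/(K1K2)) = 1 / (1 + 10^+2.19 + 10^+1.22)
   = 1 / (1 + 154.88 + 16.596) = 1/172.48 = 0.005798
[CO3²⁻] = α₂ × DIC = 0.005798 × 2.55 = 0.01478 mmol/kg = 14.78 μmol/kg
Ksp = 10^(−6.39) = 4.074×10^-7
Ω = [Ca²⁺][CO3²⁻]/Ksp = (3.17×10^-3)(1.478×10^-5) / 4.074×10^-7 = 0.115

Ω = 0.115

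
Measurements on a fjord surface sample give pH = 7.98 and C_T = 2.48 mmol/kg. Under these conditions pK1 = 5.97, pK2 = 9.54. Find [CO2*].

α₀ = 1 / (1 + K1/[H⁺] + K1K2/[H⁺]²) = 1 / (1 + 10^+2.01 + 10^+0.45)
   = 1 / (1 + 102.33 + 2.8184) = 1/106.15 = 0.009421
[CO2*] = α₀ × DIC = 0.009421 × 2.48 = 0.0234 mmol/kg

[CO2*] = 0.0234 mmol/kg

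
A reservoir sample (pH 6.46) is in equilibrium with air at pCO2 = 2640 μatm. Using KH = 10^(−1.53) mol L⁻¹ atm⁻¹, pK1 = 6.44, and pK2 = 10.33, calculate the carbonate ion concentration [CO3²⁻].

[CO3²⁻] = 0.0110 μmol/L

[CO2*] = KH · pCO2 = 10^(−1.53) × 2640×10^-6 = 7.791×10^-5 mol/L
α₀ = 1/(1 + K1/[H⁺] + K1K2/[H⁺]²) = 1/(1 + 10^+0.02 + 10^-3.85) = 0.4885
DIC = [CO2*]/α₀ = 7.791×10^-5 / 0.4885 = 0.1595 mmol/L
[CO3²⁻] = α₂·DIC; α₂ = 6.900×10^-5, so [CO3²⁻] = 6.900×10^-5 × 0.1595 = 1.10×10^-5 mmol/L = 0.0110 μmol/L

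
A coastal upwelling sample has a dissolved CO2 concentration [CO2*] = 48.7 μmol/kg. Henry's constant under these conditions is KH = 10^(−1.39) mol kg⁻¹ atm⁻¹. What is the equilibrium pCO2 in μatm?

KH = 10^(−1.39) = 4.074×10^-2 mol kg⁻¹ atm⁻¹
pCO2 = [CO2*]/KH = 48.7×10^-6 / 4.074×10^-2 = 1.20×10^-3 atm = 1200 μatm

pCO2 = 1200 μatm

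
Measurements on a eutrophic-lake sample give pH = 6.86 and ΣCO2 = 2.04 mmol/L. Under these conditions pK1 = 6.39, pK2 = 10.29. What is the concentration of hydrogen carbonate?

[HCO3⁻] = 1.52 mmol/L

α₁ = 1 / (1 + [H⁺]/K1 + K2/[H⁺]) = 1 / (1 + 10^-0.47 + 10^-3.43)
   = 1 / (1 + 0.33884 + 0.00037154) = 1/1.3392 = 0.7467
[HCO3⁻] = α₁ × DIC = 0.7467 × 2.04 = 1.52 mmol/L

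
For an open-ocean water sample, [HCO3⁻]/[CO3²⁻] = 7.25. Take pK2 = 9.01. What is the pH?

pH = 8.15

From K2 = [H⁺][CO3²⁻]/[HCO3⁻]:  pH = pK2 − log₁₀([HCO3⁻]/[CO3²⁻])
log₁₀(7.25) = +0.860
pH = 9.01 − (+0.860) = 8.15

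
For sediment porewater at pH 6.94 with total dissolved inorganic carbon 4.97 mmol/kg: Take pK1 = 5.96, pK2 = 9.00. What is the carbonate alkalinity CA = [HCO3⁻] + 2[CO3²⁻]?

CA = 4.54 mmol/kg

CA = [HCO3⁻] + 2[CO3²⁻] = (α₁ + 2α₂)·DIC
At pH 6.94: [H⁺]/K1 = 10^-0.98 = 0.10471, K2/[H⁺] = 10^-2.06 = 0.0087096
α₁ = 1/(1 + 0.10471 + 0.0087096) = 1/1.1134 = 0.8981; α₂ = α₁·K2/[H⁺] = 0.007822
α₁ + 2α₂ = 0.9138
CA = 0.9138 × 4.97 = 4.54 mmol/kg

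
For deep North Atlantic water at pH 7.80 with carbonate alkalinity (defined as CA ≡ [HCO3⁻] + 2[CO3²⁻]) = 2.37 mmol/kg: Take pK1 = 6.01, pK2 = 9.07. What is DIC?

CA = [HCO3⁻] + 2[CO3²⁻] = (α₁ + 2α₂)·DIC
At pH 7.80: [H⁺]/K1 = 10^-1.79 = 0.016218, K2/[H⁺] = 10^-1.27 = 0.053703
α₁ = 1/(1 + 0.016218 + 0.053703) = 1/1.0699 = 0.9346; α₂ = α₁·K2/[H⁺] = 0.05019
α₁ + 2α₂ = 1.0350
DIC = CA / (α₁ + 2α₂) = 2.37 / 1.0350 = 2.29 mmol/kg

DIC = 2.29 mmol/kg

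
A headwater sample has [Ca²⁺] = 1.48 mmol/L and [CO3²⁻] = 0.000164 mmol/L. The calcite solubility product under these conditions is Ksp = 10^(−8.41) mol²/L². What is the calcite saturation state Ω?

Ω = 0.0624

Ksp = 10^(−8.41) = 3.890×10^-9
Ω = [Ca²⁺][CO3²⁻]/Ksp = (1.48×10^-3)(0.000164×10^-3) / 3.890×10^-9 = 0.0624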